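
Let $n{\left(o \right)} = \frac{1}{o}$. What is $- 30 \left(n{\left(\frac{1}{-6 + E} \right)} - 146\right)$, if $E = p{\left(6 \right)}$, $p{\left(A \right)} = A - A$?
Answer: $4560$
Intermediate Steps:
$p{\left(A \right)} = 0$
$E = 0$
$- 30 \left(n{\left(\frac{1}{-6 + E} \right)} - 146\right) = - 30 \left(\frac{1}{\frac{1}{-6 + 0}} - 146\right) = - 30 \left(\frac{1}{\frac{1}{-6}} - 146\right) = - 30 \left(\frac{1}{- \frac{1}{6}} - 146\right) = - 30 \left(-6 - 146\right) = \left(-30\right) \left(-152\right) = 4560$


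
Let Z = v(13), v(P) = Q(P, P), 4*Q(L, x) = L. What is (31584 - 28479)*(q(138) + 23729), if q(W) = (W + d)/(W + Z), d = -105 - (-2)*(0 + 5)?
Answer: 8325782397/113 ≈ 7.3679e+7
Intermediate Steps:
Q(L, x) = L/4
v(P) = P/4
d = -95 (d = -105 - (-2)*5 = -105 - 1*(-10) = -105 + 10 = -95)
Z = 13/4 (Z = (¼)*13 = 13/4 ≈ 3.2500)
q(W) = (-95 + W)/(13/4 + W) (q(W) = (W - 95)/(W + 13/4) = (-95 + W)/(13/4 + W))
(31584 - 28479)*(q(138) + 23729) = (31584 - 28479)*(4*(-95 + 138)/(13 + 4*138) + 23729) = 3105*(4*43/(13 + 552) + 23729) = 3105*(4*43/565 + 23729) = 3105*(4*(1/565)*43 + 23729) = 3105*(172/565 + 23729) = 3105*(13407057/565) = 8325782397/113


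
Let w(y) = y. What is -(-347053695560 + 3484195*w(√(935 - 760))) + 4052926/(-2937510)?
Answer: 509736850620201337/1468755 - 17420975*√7 ≈ 3.4701e+11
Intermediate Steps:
-(-347053695560 + 3484195*w(√(935 - 760))) + 4052926/(-2937510) = -(-347053695560 + 3484195*√(935 - 760)) + 4052926/(-2937510) = -(-347053695560 + 17420975*√7) + 4052926*(-1/2937510) = -(-347053695560 + 17420975*√7) - 2026463/1468755 = -3484195*(-99608 + 5*√7) - 2026463/1468755 = (347053695560 - 17420975*√7) - 2026463/1468755 = 509736850620201337/1468755 - 17420975*√7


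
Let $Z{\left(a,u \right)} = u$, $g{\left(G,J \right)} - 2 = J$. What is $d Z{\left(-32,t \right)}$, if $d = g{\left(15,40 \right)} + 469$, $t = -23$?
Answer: $-11753$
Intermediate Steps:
$g{\left(G,J \right)} = 2 + J$
$d = 511$ ($d = \left(2 + 40\right) + 469 = 42 + 469 = 511$)
$d Z{\left(-32,t \right)} = 511 \left(-23\right) = -11753$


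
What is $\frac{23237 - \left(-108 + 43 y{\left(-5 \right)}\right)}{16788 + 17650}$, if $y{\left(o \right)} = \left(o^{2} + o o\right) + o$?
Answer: $\frac{10705}{17219} \approx 0.6217$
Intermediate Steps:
$y{\left(o \right)} = o + 2 o^{2}$ ($y{\left(o \right)} = \left(o^{2} + o^{2}\right) + o = 2 o^{2} + o = o + 2 o^{2}$)
$\frac{23237 - \left(-108 + 43 y{\left(-5 \right)}\right)}{16788 + 17650} = \frac{23237 + \left(108 - 43 \left(- 5 \left(1 + 2 \left(-5\right)\right)\right)\right)}{16788 + 17650} = \frac{23237 + \left(108 - 43 \left(- 5 \left(1 - 10\right)\right)\right)}{34438} = \left(23237 + \left(108 - 43 \left(\left(-5\right) \left(-9\right)\right)\right)\right) \frac{1}{34438} = \left(23237 + \left(108 - 1935\right)\right) \frac{1}{34438} = \left(23237 - 1827\right) \frac{1}{34438} = 21410 \cdot \frac{1}{34438} = \frac{10705}{17219}$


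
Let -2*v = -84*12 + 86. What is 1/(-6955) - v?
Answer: -3206256/6955 ≈ -461.00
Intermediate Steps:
v = 461 (v = -(-84*12 + 86)/2 = -(-1008 + 86)/2 = -½*(-922) = 461)
1/(-6955) - v = 1/(-6955) - 1*461 = -1/6955 - 461 = -3206256/6955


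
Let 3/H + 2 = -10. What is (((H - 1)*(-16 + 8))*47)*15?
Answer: 7050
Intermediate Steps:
H = -1/4 (H = 3/(-2 - 10) = 3/(-12) = 3*(-1/12) = -1/4 ≈ -0.25000)
(((H - 1)*(-16 + 8))*47)*15 = (((-1/4 - 1)*(-16 + 8))*47)*15 = (-5/4*(-8)*47)*15 = (10*47)*15 = 470*15 = 7050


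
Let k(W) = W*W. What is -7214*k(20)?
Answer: -2885600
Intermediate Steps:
k(W) = W²
-7214*k(20) = -7214*20² = -7214*400 = -2885600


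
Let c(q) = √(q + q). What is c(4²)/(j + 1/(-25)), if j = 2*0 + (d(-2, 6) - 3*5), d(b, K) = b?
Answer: -50*√2/213 ≈ -0.33197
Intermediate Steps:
c(q) = √2*√q (c(q) = √(2*q) = √2*√q)
j = -17 (j = 2*0 + (-2 - 3*5) = 0 + (-2 - 15) = 0 - 17 = -17)
c(4²)/(j + 1/(-25)) = (√2*√(4²))/(-17 + 1/(-25)) = (√2*√16)/(-17 - 1/25) = (√2*4)/(-426/25) = -50*√2/213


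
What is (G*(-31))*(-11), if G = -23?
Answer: -7843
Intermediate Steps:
(G*(-31))*(-11) = -23*(-31)*(-11) = 713*(-11) = -7843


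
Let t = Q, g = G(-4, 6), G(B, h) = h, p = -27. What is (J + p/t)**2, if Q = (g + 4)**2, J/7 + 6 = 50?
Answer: 946977529/10000 ≈ 94698.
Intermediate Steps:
J = 308 (J = -42 + 7*50 = -42 + 350 = 308)
g = 6
Q = 100 (Q = (6 + 4)**2 = 10**2 = 100)
t = 100
(J + p/t)**2 = (308 - 27/100)**2 = (30773/100)**2 = 946977529/10000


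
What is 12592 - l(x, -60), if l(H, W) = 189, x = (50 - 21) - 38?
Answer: 12403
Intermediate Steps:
x = -9 (x = 29 - 38 = -9)
12592 - l(x, -60) = 12592 - 1*189 = 12592 - 189 = 12403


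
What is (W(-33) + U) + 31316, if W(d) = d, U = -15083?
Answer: 16200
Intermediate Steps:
(W(-33) + U) + 31316 = (-33 - 15083) + 31316 = -15116 + 31316 = 16200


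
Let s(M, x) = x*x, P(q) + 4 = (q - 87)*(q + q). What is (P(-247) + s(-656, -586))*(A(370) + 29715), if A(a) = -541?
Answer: 14831711512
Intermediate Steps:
P(q) = -4 + 2*q*(-87 + q) (P(q) = -4 + (q - 87)*(q + q) = -4 + (-87 + q)*(2*q) = -4 + 2*q*(-87 + q))
s(M, x) = x²
(P(-247) + s(-656, -586))*(A(370) + 29715) = ((-4 - 174*(-247) + 2*(-247)²) + (-586)²)*(-541 + 29715) = ((-4 + 42978 + 2*61009) + 343396)*29174 = ((-4 + 42978 + 122018) + 343396)*29174 = (164992 + 343396)*29174 = 508388*29174 = 14831711512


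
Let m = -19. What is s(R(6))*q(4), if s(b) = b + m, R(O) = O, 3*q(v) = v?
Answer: -52/3 ≈ -17.333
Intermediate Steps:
q(v) = v/3
s(b) = -19 + b (s(b) = b - 19 = -19 + b)
s(R(6))*q(4) = (-19 + 6)*((⅓)*4) = -13*4/3 = -52/3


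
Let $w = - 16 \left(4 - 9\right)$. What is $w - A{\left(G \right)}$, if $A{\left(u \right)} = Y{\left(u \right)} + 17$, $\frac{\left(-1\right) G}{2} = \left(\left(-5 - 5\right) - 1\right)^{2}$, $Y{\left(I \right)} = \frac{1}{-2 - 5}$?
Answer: $\frac{442}{7} \approx 63.143$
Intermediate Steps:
$Y{\left(I \right)} = - \frac{1}{7}$ ($Y{\left(I \right)} = \frac{1}{-7} = - \frac{1}{7}$)
$G = -242$ ($G = - 2 \left(\left(-5 - 5\right) - 1\right)^{2} = - 2 \left(-10 - 1\right)^{2} = - 2 \left(-11\right)^{2} = \left(-2\right) 121 = -242$)
$A{\left(u \right)} = \frac{118}{7}$ ($A{\left(u \right)} = - \frac{1}{7} + 17 = \frac{118}{7}$)
$w = 80$ ($w = \left(-16\right) \left(-5\right) = 80$)
$w - A{\left(G \right)} = 80 - \frac{118}{7} = \frac{442}{7}$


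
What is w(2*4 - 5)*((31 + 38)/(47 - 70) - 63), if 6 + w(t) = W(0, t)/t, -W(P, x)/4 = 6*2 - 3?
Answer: 1188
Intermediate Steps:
W(P, x) = -36 (W(P, x) = -4*(6*2 - 3) = -4*(12 - 3) = -4*9 = -36)
w(t) = -6 - 36/t
w(2*4 - 5)*((31 + 38)/(47 - 70) - 63) = (-6 - 36/(2*4 - 5))*((31 + 38)/(47 - 70) - 63) = (-6 - 36/(8 - 5))*(69/(-23) - 63) = (-6 - 36/3)*(69*(-1/23) - 63) = (-6 - 36*1/3)*(-3 - 63) = (-6 - 12)*(-66) = -18*(-66) = 1188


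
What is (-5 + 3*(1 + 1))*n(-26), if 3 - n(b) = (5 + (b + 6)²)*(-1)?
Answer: 408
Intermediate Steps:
n(b) = 8 + (6 + b)² (n(b) = 3 - (5 + (b + 6)²)*(-1) = 3 - (5 + (6 + b)²)*(-1) = 3 - (-5 - (6 + b)²) = 3 + (5 + (6 + b)²) = 8 + (6 + b)²)
(-5 + 3*(1 + 1))*n(-26) = (-5 + 3*(1 + 1))*(8 + (6 - 26)²) = (-5 + 3*2)*(8 + (-20)²) = (-5 + 6)*(8 + 400) = 1*408 = 408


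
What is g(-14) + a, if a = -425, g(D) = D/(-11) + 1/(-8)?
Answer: -37299/88 ≈ -423.85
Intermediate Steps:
g(D) = -⅛ - D/11 (g(D) = D*(-1/11) + 1*(-⅛) = -D/11 - ⅛ = -⅛ - D/11)
g(-14) + a = (-⅛ - 1/11*(-14)) - 425 = (-⅛ + 14/11) - 425 = 101/88 - 425 = -37299/88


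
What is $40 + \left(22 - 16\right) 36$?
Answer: $256$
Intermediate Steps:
$40 + \left(22 - 16\right) 36 = 40 + 6 \cdot 36 = 40 + 216 = 256$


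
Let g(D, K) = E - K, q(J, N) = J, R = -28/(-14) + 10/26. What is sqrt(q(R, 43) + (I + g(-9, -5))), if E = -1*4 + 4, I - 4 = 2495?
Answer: sqrt(423579)/13 ≈ 50.064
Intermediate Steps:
I = 2499 (I = 4 + 2495 = 2499)
R = 31/13 (R = -28*(-1/14) + 10*(1/26) = 2 + 5/13 = 31/13 ≈ 2.3846)
E = 0 (E = -4 + 4 = 0)
g(D, K) = -K (g(D, K) = 0 - K = -K)
sqrt(q(R, 43) + (I + g(-9, -5))) = sqrt(31/13 + (2499 - 1*(-5))) = sqrt(31/13 + (2499 + 5)) = sqrt(31/13 + 2504) = sqrt(32583/13) = sqrt(423579)/13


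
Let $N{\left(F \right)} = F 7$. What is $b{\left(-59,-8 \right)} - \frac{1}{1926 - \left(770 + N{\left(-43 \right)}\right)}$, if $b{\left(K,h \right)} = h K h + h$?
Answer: $- \frac{5513289}{1457} \approx -3784.0$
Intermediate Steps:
$N{\left(F \right)} = 7 F$
$b{\left(K,h \right)} = h + K h^{2}$ ($b{\left(K,h \right)} = K h h + h = K h^{2} + h = h + K h^{2}$)
$b{\left(-59,-8 \right)} - \frac{1}{1926 - \left(770 + N{\left(-43 \right)}\right)} = - 8 \left(1 - -472\right) - \frac{1}{1926 - \left(770 + 7 \left(-43\right)\right)} = - 8 \left(1 + 472\right) - \frac{1}{1926 - 469} = \left(-8\right) 473 - \frac{1}{1926 + \left(-770 + 301\right)} = -3784 - \frac{1}{1926 - 469} = -3784 - \frac{1}{1457} = - \frac{5513289}{1457}$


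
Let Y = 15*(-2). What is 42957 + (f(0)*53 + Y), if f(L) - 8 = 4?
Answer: 43563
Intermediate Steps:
f(L) = 12 (f(L) = 8 + 4 = 12)
Y = -30
42957 + (f(0)*53 + Y) = 42957 + (12*53 - 30) = 42957 + (636 - 30) = 42957 + 606 = 43563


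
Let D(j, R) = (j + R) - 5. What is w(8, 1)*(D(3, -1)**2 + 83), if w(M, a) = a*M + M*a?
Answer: 1472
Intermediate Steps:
D(j, R) = -5 + R + j (D(j, R) = (R + j) - 5 = -5 + R + j)
w(M, a) = 2*M*a (w(M, a) = M*a + M*a = 2*M*a)
w(8, 1)*(D(3, -1)**2 + 83) = (2*8*1)*((-5 - 1 + 3)**2 + 83) = 16*((-3)**2 + 83) = 16*(9 + 83) = 16*92 = 1472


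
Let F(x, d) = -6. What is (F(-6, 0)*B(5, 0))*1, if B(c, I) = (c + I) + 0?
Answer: -30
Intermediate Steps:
B(c, I) = I + c (B(c, I) = (I + c) + 0 = I + c)
(F(-6, 0)*B(5, 0))*1 = -6*(0 + 5)*1 = -6*5*1 = -30*1 = -30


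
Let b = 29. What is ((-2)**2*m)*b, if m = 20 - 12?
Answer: 928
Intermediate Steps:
m = 8
((-2)**2*m)*b = ((-2)**2*8)*29 = (4*8)*29 = 32*29 = 928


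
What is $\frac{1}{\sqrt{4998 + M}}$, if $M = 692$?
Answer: $\frac{\sqrt{5690}}{5690} \approx 0.013257$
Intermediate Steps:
$\frac{1}{\sqrt{4998 + M}} = \frac{1}{\sqrt{4998 + 692}} = \frac{1}{\sqrt{5690}} = \frac{\sqrt{5690}}{5690}$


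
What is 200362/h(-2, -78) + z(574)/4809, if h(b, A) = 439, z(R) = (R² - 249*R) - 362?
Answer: 1045277390/2111151 ≈ 495.12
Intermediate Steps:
z(R) = -362 + R² - 249*R
200362/h(-2, -78) + z(574)/4809 = 200362/439 + (-362 + 574² - 249*574)/4809 = 200362*(1/439) + (-362 + 329476 - 142926)*(1/4809) = 200362/439 + 186188*(1/4809) = 200362/439 + 186188/4809 = 1045277390/2111151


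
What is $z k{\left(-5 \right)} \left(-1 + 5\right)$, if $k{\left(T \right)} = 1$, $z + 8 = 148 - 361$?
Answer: $-884$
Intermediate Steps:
$z = -221$ ($z = -8 + \left(148 - 361\right) = -8 - 213 = -221$)
$z k{\left(-5 \right)} \left(-1 + 5\right) = - 221 \cdot 1 \left(-1 + 5\right) = - 221 \cdot 1 \cdot 4 = \left(-221\right) 4 = -884$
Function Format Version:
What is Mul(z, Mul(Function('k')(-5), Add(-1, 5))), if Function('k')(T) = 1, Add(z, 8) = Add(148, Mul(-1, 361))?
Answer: -884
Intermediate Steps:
z = -221 (z = Add(-8, Add(148, Mul(-1, 361))) = Add(-8, Add(148, -361)) = Add(-8, -213) = -221)
Mul(z, Mul(Function('k')(-5), Add(-1, 5))) = Mul(-221, Mul(1, Add(-1, 5))) = Mul(-221, Mul(1, 4)) = Mul(-221, 4) = -884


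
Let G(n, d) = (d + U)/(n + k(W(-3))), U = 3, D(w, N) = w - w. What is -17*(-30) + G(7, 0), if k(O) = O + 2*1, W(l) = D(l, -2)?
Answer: 1531/3 ≈ 510.33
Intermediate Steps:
D(w, N) = 0
W(l) = 0
k(O) = 2 + O (k(O) = O + 2 = 2 + O)
G(n, d) = (3 + d)/(2 + n) (G(n, d) = (d + 3)/(n + (2 + 0)) = (3 + d)/(n + 2) = (3 + d)/(2 + n))
-17*(-30) + G(7, 0) = -17*(-30) + (3 + 0)/(2 + 7) = 510 + 3/9 = 510 + (⅑)*3 = 510 + ⅓ = 1531/3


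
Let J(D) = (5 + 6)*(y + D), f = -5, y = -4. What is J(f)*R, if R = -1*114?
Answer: 11286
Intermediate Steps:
J(D) = -44 + 11*D (J(D) = (5 + 6)*(-4 + D) = 11*(-4 + D) = -44 + 11*D)
R = -114
J(f)*R = (-44 + 11*(-5))*(-114) = (-44 - 55)*(-114) = -99*(-114) = 11286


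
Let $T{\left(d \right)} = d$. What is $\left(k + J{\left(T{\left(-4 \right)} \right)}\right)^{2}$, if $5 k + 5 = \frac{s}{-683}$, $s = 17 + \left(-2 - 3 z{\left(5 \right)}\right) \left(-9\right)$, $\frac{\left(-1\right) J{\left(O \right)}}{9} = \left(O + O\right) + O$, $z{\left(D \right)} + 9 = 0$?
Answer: $\frac{133672865769}{11662225} \approx 11462.0$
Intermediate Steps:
$z{\left(D \right)} = -9$ ($z{\left(D \right)} = -9 + 0 = -9$)
$J{\left(O \right)} = - 27 O$ ($J{\left(O \right)} = - 9 \left(\left(O + O\right) + O\right) = - 9 \left(2 O + O\right) = - 9 \cdot 3 O = - 27 O$)
$s = -208$ ($s = 17 + \left(-2 - -27\right) \left(-9\right) = 17 + \left(-2 + 27\right) \left(-9\right) = 17 + 25 \left(-9\right) = 17 - 225 = -208$)
$k = - \frac{3207}{3415}$ ($k = -1 + \frac{\left(-208\right) \frac{1}{-683}}{5} = -1 + \frac{\left(-208\right) \left(- \frac{1}{683}\right)}{5} = -1 + \frac{1}{5} \cdot \frac{208}{683} = -1 + \frac{208}{3415} = - \frac{3207}{3415} \approx -0.93909$)
$\left(k + J{\left(T{\left(-4 \right)} \right)}\right)^{2} = \left(- \frac{3207}{3415} - -108\right)^{2} = \left(- \frac{3207}{3415} + 108\right)^{2} = \left(\frac{365613}{3415}\right)^{2} = \frac{133672865769}{11662225}$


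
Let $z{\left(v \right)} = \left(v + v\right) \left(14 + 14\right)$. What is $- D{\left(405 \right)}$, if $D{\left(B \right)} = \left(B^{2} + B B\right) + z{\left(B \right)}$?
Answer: $-350730$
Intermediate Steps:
$z{\left(v \right)} = 56 v$ ($z{\left(v \right)} = 2 v 28 = 56 v$)
$D{\left(B \right)} = 2 B^{2} + 56 B$ ($D{\left(B \right)} = \left(B^{2} + B B\right) + 56 B = \left(B^{2} + B^{2}\right) + 56 B = 2 B^{2} + 56 B$)
$- D{\left(405 \right)} = - 2 \cdot 405 \left(28 + 405\right) = - 2 \cdot 405 \cdot 433 = \left(-1\right) 350730 = -350730$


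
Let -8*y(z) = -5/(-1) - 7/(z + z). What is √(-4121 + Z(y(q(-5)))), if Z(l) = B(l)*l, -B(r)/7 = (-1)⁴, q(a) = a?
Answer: I*√1646405/20 ≈ 64.156*I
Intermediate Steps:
B(r) = -7 (B(r) = -7*(-1)⁴ = -7*1 = -7)
y(z) = -5/8 + 7/(16*z) (y(z) = -(-5/(-1) - 7/(z + z))/8 = -(-5*(-1) - 7*1/(2*z))/8 = -(5 - 7/(2*z))/8 = -5/8 + 7/(16*z))
Z(l) = -7*l
√(-4121 + Z(y(q(-5)))) = √(-4121 - 7*(7 - 10*(-5))/(16*(-5))) = √(-4121 - 7*(-1)*(7 + 50)/(16*5)) = √(-4121 - 7*(-1)*57/(16*5)) = √(-4121 - 7*(-57/80)) = √(-4121 + 399/80) = √(-329281/80) = I*√1646405/20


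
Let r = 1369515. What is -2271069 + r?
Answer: -901554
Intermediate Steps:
-2271069 + r = -2271069 + 1369515 = -901554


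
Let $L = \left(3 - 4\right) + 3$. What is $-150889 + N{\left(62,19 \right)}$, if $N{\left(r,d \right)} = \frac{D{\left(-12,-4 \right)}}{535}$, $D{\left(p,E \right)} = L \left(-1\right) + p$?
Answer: $- \frac{80725629}{535} \approx -1.5089 \cdot 10^{5}$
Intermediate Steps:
$L = 2$ ($L = -1 + 3 = 2$)
$D{\left(p,E \right)} = -2 + p$ ($D{\left(p,E \right)} = 2 \left(-1\right) + p = -2 + p$)
$N{\left(r,d \right)} = - \frac{14}{535}$ ($N{\left(r,d \right)} = \frac{-2 - 12}{535} = \left(-14\right) \frac{1}{535} = - \frac{14}{535}$)
$-150889 + N{\left(62,19 \right)} = -150889 - \frac{14}{535} = - \frac{80725629}{535}$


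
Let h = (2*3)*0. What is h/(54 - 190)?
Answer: 0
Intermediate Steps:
h = 0 (h = 6*0 = 0)
h/(54 - 190) = 0/(54 - 190) = 0/(-136) = -1/136*0 = 0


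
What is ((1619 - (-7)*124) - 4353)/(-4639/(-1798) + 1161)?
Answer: -3355068/2092117 ≈ -1.6037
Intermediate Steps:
((1619 - (-7)*124) - 4353)/(-4639/(-1798) + 1161) = ((1619 - 1*(-868)) - 4353)/(-4639*(-1/1798) + 1161) = ((1619 + 868) - 4353)/(4639/1798 + 1161) = (2487 - 4353)/(2092117/1798) = -1866*1798/2092117 = -3355068/2092117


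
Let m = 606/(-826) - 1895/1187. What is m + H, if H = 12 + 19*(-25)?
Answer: -228119249/490231 ≈ -465.33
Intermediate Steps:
m = -1142296/490231 (m = 606*(-1/826) - 1895*1/1187 = -303/413 - 1895/1187 = -1142296/490231 ≈ -2.3301)
H = -463 (H = 12 - 475 = -463)
m + H = -1142296/490231 - 463 = -228119249/490231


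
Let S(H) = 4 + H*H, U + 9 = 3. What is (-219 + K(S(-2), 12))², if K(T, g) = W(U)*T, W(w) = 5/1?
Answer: 32041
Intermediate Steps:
U = -6 (U = -9 + 3 = -6)
W(w) = 5 (W(w) = 5*1 = 5)
S(H) = 4 + H²
K(T, g) = 5*T
(-219 + K(S(-2), 12))² = (-219 + 5*(4 + (-2)²))² = (-219 + 5*(4 + 4))² = (-219 + 5*8)² = (-219 + 40)² = (-179)² = 32041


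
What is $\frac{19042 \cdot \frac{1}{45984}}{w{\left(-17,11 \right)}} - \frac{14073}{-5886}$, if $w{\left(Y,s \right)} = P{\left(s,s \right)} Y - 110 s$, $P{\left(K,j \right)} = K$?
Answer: $\frac{25109235697}{10503182448} \approx 2.3906$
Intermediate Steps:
$w{\left(Y,s \right)} = - 110 s + Y s$ ($w{\left(Y,s \right)} = s Y - 110 s = Y s - 110 s = - 110 s + Y s$)
$\frac{19042 \cdot \frac{1}{45984}}{w{\left(-17,11 \right)}} - \frac{14073}{-5886} = \frac{19042 \cdot \frac{1}{45984}}{11 \left(-110 - 17\right)} - \frac{14073}{-5886} = \frac{19042 \cdot \frac{1}{45984}}{11 \left(-127\right)} - - \frac{4691}{1962} = \frac{9521}{22992 \left(-1397\right)} + \frac{4691}{1962} = \frac{9521}{22992} \left(- \frac{1}{1397}\right) + \frac{4691}{1962} = - \frac{9521}{32119824} + \frac{4691}{1962} = \frac{25109235697}{10503182448}$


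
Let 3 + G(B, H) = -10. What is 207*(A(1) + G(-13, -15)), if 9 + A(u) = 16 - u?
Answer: -1449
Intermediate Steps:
A(u) = 7 - u (A(u) = -9 + (16 - u) = 7 - u)
G(B, H) = -13 (G(B, H) = -3 - 10 = -13)
207*(A(1) + G(-13, -15)) = 207*((7 - 1*1) - 13) = 207*((7 - 1) - 13) = 207*(6 - 13) = 207*(-7) = -1449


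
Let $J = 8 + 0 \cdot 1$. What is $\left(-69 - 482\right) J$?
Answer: $-4408$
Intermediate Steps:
$J = 8$ ($J = 8 + 0 = 8$)
$\left(-69 - 482\right) J = \left(-69 - 482\right) 8 = \left(-551\right) 8 = -4408$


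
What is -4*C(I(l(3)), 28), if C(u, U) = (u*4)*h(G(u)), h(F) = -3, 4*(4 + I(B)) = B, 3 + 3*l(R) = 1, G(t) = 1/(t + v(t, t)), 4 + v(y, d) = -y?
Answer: -200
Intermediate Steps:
v(y, d) = -4 - y
G(t) = -1/4 (G(t) = 1/(t + (-4 - t)) = 1/(-4) = -1/4)
l(R) = -2/3 (l(R) = -1 + (1/3)*1 = -1 + 1/3 = -2/3)
I(B) = -4 + B/4
C(u, U) = -12*u (C(u, U) = (u*4)*(-3) = (4*u)*(-3) = -12*u)
-4*C(I(l(3)), 28) = -(-48)*(-4 + (1/4)*(-2/3)) = -(-48)*(-4 - 1/6) = -(-48)*(-25)/6 = -4*50 = -200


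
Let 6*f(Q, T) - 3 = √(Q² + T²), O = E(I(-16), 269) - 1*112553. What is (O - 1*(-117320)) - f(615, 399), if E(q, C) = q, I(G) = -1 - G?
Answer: 9563/2 - √59714/2 ≈ 4659.3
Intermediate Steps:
O = -112538 (O = (-1 - 1*(-16)) - 1*112553 = (-1 + 16) - 112553 = 15 - 112553 = -112538)
f(Q, T) = ½ + √(Q² + T²)/6
(O - 1*(-117320)) - f(615, 399) = (-112538 - 1*(-117320)) - (½ + √(615² + 399²)/6) = (-112538 + 117320) - (½ + √(378225 + 159201)/6) = 4782 - (½ + √537426/6) = 4782 - (½ + (3*√59714)/6) = 4782 - (½ + √59714/2) = 4782 + (-½ - √59714/2) = 9563/2 - √59714/2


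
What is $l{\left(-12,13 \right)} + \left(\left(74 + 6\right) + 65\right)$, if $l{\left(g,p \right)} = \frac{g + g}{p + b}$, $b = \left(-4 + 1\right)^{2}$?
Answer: $\frac{1583}{11} \approx 143.91$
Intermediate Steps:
$b = 9$ ($b = \left(-3\right)^{2} = 9$)
$l{\left(g,p \right)} = \frac{2 g}{9 + p}$ ($l{\left(g,p \right)} = \frac{g + g}{p + 9} = \frac{2 g}{9 + p}$)
$l{\left(-12,13 \right)} + \left(\left(74 + 6\right) + 65\right) = 2 \left(-12\right) \frac{1}{9 + 13} + \left(\left(74 + 6\right) + 65\right) = 2 \left(-12\right) \frac{1}{22} + \left(80 + 65\right) = 2 \left(-12\right) \frac{1}{22} + 145 = - \frac{12}{11} + 145 = \frac{1583}{11}$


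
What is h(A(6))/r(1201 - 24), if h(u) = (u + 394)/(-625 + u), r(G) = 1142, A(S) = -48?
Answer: -173/384283 ≈ -0.00045019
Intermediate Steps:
h(u) = (394 + u)/(-625 + u)
h(A(6))/r(1201 - 24) = ((394 - 48)/(-625 - 48))/1142 = (346/(-673))*(1/1142) = -1/673*346*(1/1142) = -346/673*1/1142 = -173/384283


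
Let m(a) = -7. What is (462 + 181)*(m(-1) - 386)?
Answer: -252699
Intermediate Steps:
(462 + 181)*(m(-1) - 386) = (462 + 181)*(-7 - 386) = 643*(-393) = -252699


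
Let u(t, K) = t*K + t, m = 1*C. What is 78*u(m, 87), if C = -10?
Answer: -68640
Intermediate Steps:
m = -10 (m = 1*(-10) = -10)
u(t, K) = t + K*t (u(t, K) = K*t + t = t + K*t)
78*u(m, 87) = 78*(-10*(1 + 87)) = 78*(-10*88) = 78*(-880) = -68640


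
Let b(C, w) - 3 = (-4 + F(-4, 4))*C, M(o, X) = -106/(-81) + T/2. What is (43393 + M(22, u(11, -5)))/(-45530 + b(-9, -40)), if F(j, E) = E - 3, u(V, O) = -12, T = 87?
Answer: -40211/42120 ≈ -0.95468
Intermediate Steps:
F(j, E) = -3 + E
M(o, X) = 7259/162 (M(o, X) = -106/(-81) + 87/2 = -106*(-1/81) + 87*(½) = 106/81 + 87/2 = 7259/162)
b(C, w) = 3 - 3*C (b(C, w) = 3 + (-4 + (-3 + 4))*C = 3 + (-4 + 1)*C = 3 - 3*C)
(43393 + M(22, u(11, -5)))/(-45530 + b(-9, -40)) = (43393 + 7259/162)/(-45530 + (3 - 3*(-9))) = 7036925/(162*(-45530 + (3 + 27))) = 7036925/(162*(-45530 + 30)) = (7036925/162)/(-45500) = (7036925/162)*(-1/45500) = -40211/42120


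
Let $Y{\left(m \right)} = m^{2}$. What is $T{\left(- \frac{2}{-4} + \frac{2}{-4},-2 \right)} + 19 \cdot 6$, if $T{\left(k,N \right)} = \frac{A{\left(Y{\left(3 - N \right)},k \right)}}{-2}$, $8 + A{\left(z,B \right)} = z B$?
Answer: $118$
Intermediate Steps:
$A{\left(z,B \right)} = -8 + B z$ ($A{\left(z,B \right)} = -8 + z B = -8 + B z$)
$T{\left(k,N \right)} = 4 - \frac{k \left(3 - N\right)^{2}}{2}$ ($T{\left(k,N \right)} = \frac{-8 + k \left(3 - N\right)^{2}}{-2} = \left(-8 + k \left(3 - N\right)^{2}\right) \left(- \frac{1}{2}\right) = 4 - \frac{k \left(3 - N\right)^{2}}{2}$)
$T{\left(- \frac{2}{-4} + \frac{2}{-4},-2 \right)} + 19 \cdot 6 = \left(4 - \frac{\left(- \frac{2}{-4} + \frac{2}{-4}\right) \left(-3 - 2\right)^{2}}{2}\right) + 19 \cdot 6 = \left(4 - \frac{\left(\left(-2\right) \left(- \frac{1}{4}\right) + 2 \left(- \frac{1}{4}\right)\right) \left(-5\right)^{2}}{2}\right) + 114 = \left(4 - \frac{1}{2} \left(\frac{1}{2} - \frac{1}{2}\right) 25\right) + 114 = \left(4 - 0 \cdot 25\right) + 114 = \left(4 + 0\right) + 114 = 4 + 114 = 118$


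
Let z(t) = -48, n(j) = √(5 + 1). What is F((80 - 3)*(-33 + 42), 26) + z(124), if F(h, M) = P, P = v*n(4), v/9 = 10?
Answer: -48 + 90*√6 ≈ 172.45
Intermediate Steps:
n(j) = √6
v = 90 (v = 9*10 = 90)
P = 90*√6 ≈ 220.45
F(h, M) = 90*√6
F((80 - 3)*(-33 + 42), 26) + z(124) = 90*√6 - 48 = -48 + 90*√6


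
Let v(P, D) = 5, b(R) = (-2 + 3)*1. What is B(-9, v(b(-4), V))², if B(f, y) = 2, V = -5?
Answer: 4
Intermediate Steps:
b(R) = 1 (b(R) = 1*1 = 1)
B(-9, v(b(-4), V))² = 2² = 4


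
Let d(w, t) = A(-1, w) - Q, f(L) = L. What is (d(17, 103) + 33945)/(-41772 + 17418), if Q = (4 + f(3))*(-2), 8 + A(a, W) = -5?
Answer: -1543/1107 ≈ -1.3939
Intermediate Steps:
A(a, W) = -13 (A(a, W) = -8 - 5 = -13)
Q = -14 (Q = (4 + 3)*(-2) = 7*(-2) = -14)
d(w, t) = 1 (d(w, t) = -13 - 1*(-14) = -13 + 14 = 1)
(d(17, 103) + 33945)/(-41772 + 17418) = (1 + 33945)/(-41772 + 17418) = 33946/(-24354) = 33946*(-1/24354) = -1543/1107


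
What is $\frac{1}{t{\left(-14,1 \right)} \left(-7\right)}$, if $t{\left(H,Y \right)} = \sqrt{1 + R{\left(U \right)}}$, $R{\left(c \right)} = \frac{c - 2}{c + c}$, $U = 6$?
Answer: $- \frac{\sqrt{3}}{14} \approx -0.12372$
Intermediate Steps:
$R{\left(c \right)} = \frac{-2 + c}{2 c}$
$t{\left(H,Y \right)} = \frac{2 \sqrt{3}}{3}$ ($t{\left(H,Y \right)} = \sqrt{1 + \frac{-2 + 6}{2 \cdot 6}} = \sqrt{1 + \frac{1}{2} \cdot \frac{1}{6} \cdot 4} = \sqrt{1 + \frac{1}{3}} = \sqrt{\frac{4}{3}} = \frac{2 \sqrt{3}}{3}$)
$\frac{1}{t{\left(-14,1 \right)} \left(-7\right)} = \frac{1}{\frac{2 \sqrt{3}}{3} \left(-7\right)} = \frac{1}{\left(- \frac{14}{3}\right) \sqrt{3}} = - \frac{\sqrt{3}}{14}$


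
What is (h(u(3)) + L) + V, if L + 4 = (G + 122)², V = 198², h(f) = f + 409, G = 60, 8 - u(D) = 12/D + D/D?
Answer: 72736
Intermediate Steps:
u(D) = 7 - 12/D (u(D) = 8 - (12/D + D/D) = 8 - (12/D + 1) = 8 - (1 + 12/D) = 8 + (-1 - 12/D) = 7 - 12/D)
h(f) = 409 + f
V = 39204
L = 33120 (L = -4 + (60 + 122)² = -4 + 182² = -4 + 33124 = 33120)
(h(u(3)) + L) + V = ((409 + (7 - 12/3)) + 33120) + 39204 = ((409 + (7 - 12*⅓)) + 33120) + 39204 = ((409 + (7 - 4)) + 33120) + 39204 = ((409 + 3) + 33120) + 39204 = (412 + 33120) + 39204 = 33532 + 39204 = 72736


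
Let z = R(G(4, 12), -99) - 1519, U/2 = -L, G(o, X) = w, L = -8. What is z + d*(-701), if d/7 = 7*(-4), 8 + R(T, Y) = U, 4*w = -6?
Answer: 135885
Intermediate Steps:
w = -3/2 (w = (¼)*(-6) = -3/2 ≈ -1.5000)
G(o, X) = -3/2
U = 16 (U = 2*(-1*(-8)) = 2*8 = 16)
R(T, Y) = 8 (R(T, Y) = -8 + 16 = 8)
d = -196 (d = 7*(7*(-4)) = 7*(-28) = -196)
z = -1511 (z = 8 - 1519 = -1511)
z + d*(-701) = -1511 - 196*(-701) = -1511 + 137396 = 135885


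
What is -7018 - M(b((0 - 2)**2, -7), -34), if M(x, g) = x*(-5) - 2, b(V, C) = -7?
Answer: -7051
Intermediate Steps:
M(x, g) = -2 - 5*x (M(x, g) = -5*x - 2 = -2 - 5*x)
-7018 - M(b((0 - 2)**2, -7), -34) = -7018 - (-2 - 5*(-7)) = -7018 - (-2 + 35) = -7018 - 1*33 = -7018 - 33 = -7051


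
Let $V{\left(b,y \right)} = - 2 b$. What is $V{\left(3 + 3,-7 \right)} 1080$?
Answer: $-12960$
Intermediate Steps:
$V{\left(3 + 3,-7 \right)} 1080 = - 2 \left(3 + 3\right) 1080 = \left(-2\right) 6 \cdot 1080 = \left(-12\right) 1080 = -12960$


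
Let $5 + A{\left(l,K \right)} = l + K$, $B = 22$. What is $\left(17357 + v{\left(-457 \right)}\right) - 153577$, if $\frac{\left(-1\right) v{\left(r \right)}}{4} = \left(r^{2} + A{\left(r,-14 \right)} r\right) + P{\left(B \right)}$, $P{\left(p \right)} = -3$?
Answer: $-1841732$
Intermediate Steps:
$A{\left(l,K \right)} = -5 + K + l$ ($A{\left(l,K \right)} = -5 + \left(l + K\right) = -5 + \left(K + l\right) = -5 + K + l$)
$v{\left(r \right)} = 12 - 4 r^{2} - 4 r \left(-19 + r\right)$ ($v{\left(r \right)} = - 4 \left(\left(r^{2} + \left(-5 - 14 + r\right) r\right) - 3\right) = - 4 \left(\left(r^{2} + \left(-19 + r\right) r\right) - 3\right) = - 4 \left(\left(r^{2} + r \left(-19 + r\right)\right) - 3\right) = - 4 \left(-3 + r^{2} + r \left(-19 + r\right)\right) = 12 - 4 r^{2} - 4 r \left(-19 + r\right)$)
$\left(17357 + v{\left(-457 \right)}\right) - 153577 = \left(17357 + \left(12 - 8 \left(-457\right)^{2} + 76 \left(-457\right)\right)\right) - 153577 = \left(17357 - 1705512\right) - 153577 = -1688155 - 153577 = -1841732$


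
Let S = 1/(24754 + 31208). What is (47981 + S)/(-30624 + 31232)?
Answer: 2685112723/34024896 ≈ 78.916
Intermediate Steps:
S = 1/55962 ≈ 1.7869e-5
(47981 + S)/(-30624 + 31232) = (47981 + 1/55962)/(-30624 + 31232) = (2685112723/55962)/608 = (2685112723/55962)*(1/608) = 2685112723/34024896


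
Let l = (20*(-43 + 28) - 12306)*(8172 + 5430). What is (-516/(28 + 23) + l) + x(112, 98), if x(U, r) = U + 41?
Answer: -2914933375/17 ≈ -1.7147e+8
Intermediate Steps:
x(U, r) = 41 + U
l = -171466812 (l = (20*(-15) - 12306)*13602 = (-300 - 12306)*13602 = -12606*13602 = -171466812)
(-516/(28 + 23) + l) + x(112, 98) = (-516/(28 + 23) - 171466812) + (41 + 112) = (-516/51 - 171466812) + 153 = (-516*1/51 - 171466812) + 153 = (-172/17 - 171466812) + 153 = -2914935976/17 + 153 = -2914933375/17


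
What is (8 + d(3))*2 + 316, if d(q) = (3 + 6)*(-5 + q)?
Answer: 296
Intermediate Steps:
d(q) = -45 + 9*q (d(q) = 9*(-5 + q) = -45 + 9*q)
(8 + d(3))*2 + 316 = (8 + (-45 + 9*3))*2 + 316 = (8 + (-45 + 27))*2 + 316 = (8 - 18)*2 + 316 = -10*2 + 316 = -20 + 316 = 296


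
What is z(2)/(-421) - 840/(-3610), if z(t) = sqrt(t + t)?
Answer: 34642/151981 ≈ 0.22794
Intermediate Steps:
z(t) = sqrt(2)*sqrt(t) (z(t) = sqrt(2*t) = sqrt(2)*sqrt(t))
z(2)/(-421) - 840/(-3610) = (sqrt(2)*sqrt(2))/(-421) - 840/(-3610) = 2*(-1/421) - 840*(-1/3610) = -2/421 + 84/361 = 34642/151981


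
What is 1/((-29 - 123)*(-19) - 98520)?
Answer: -1/95632 ≈ -1.0457e-5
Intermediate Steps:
1/((-29 - 123)*(-19) - 98520) = 1/(-152*(-19) - 98520) = 1/(2888 - 98520) = 1/(-95632) = -1/95632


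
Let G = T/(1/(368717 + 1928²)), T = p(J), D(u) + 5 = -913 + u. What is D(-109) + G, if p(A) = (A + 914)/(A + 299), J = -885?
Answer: -119092951/586 ≈ -2.0323e+5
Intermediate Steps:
D(u) = -918 + u (D(u) = -5 + (-913 + u) = -918 + u)
p(A) = (914 + A)/(299 + A)
T = -29/586 (T = (914 - 885)/(299 - 885) = 29/(-586) = -1/586*29 = -29/586 ≈ -0.049488)
G = -118491129/586 (G = -29/(586*(1/(368717 + 1928²))) = -29/(586*(1/(368717 + 3717184))) = -29/(586*(1/4085901)) = -29/(586*1/4085901) = -29/586*4085901 = -118491129/586 ≈ -2.0220e+5)
D(-109) + G = (-918 - 109) - 118491129/586 = -1027 - 118491129/586 = -119092951/586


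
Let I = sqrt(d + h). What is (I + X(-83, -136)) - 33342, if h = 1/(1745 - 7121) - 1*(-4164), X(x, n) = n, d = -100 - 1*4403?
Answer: -33478 + I*sqrt(38271765)/336 ≈ -33478.0 + 18.412*I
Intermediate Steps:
d = -4503 (d = -100 - 4403 = -4503)
h = 22385663/5376 (h = 1/(-5376) + 4164 = -1/5376 + 4164 = 22385663/5376 ≈ 4164.0)
I = I*sqrt(38271765)/336 (I = sqrt(-4503 + 22385663/5376) = sqrt(-1822465/5376) = I*sqrt(38271765)/336 ≈ 18.412*I)
(I + X(-83, -136)) - 33342 = (I*sqrt(38271765)/336 - 136) - 33342 = (-136 + I*sqrt(38271765)/336) - 33342 = -33478 + I*sqrt(38271765)/336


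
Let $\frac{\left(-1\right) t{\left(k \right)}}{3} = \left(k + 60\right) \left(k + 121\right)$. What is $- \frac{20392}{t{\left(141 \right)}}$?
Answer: $\frac{10196}{78993} \approx 0.12907$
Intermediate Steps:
$t{\left(k \right)} = - 3 \left(60 + k\right) \left(121 + k\right)$ ($t{\left(k \right)} = - 3 \left(k + 60\right) \left(k + 121\right) = - 3 \left(60 + k\right) \left(121 + k\right)$)
$- \frac{20392}{t{\left(141 \right)}} = - \frac{20392}{-21780 - 76563 - 3 \cdot 141^{2}} = - \frac{20392}{-21780 - 76563 - 59643} = - \frac{20392}{-157986} = \left(-20392\right) \left(- \frac{1}{157986}\right) = \frac{10196}{78993}$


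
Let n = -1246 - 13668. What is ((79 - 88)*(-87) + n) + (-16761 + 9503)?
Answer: -21389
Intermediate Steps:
n = -14914
((79 - 88)*(-87) + n) + (-16761 + 9503) = ((79 - 88)*(-87) - 14914) + (-16761 + 9503) = (-9*(-87) - 14914) - 7258 = (783 - 14914) - 7258 = -14131 - 7258 = -21389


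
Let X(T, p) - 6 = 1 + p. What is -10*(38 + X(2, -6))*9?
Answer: -3510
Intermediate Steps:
X(T, p) = 7 + p (X(T, p) = 6 + (1 + p) = 7 + p)
-10*(38 + X(2, -6))*9 = -10*(38 + (7 - 6))*9 = -10*(38 + 1)*9 = -10*39*9 = -390*9 = -3510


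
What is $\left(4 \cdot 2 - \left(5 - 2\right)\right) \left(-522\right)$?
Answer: $-2610$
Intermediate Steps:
$\left(4 \cdot 2 - \left(5 - 2\right)\right) \left(-522\right) = \left(8 - 3\right) \left(-522\right) = 5 \left(-522\right) = -2610$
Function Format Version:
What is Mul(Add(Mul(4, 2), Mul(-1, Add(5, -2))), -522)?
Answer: -2610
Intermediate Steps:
Mul(Add(Mul(4, 2), Mul(-1, Add(5, -2))), -522) = Mul(Add(8, Mul(-1, 3)), -522) = Mul(Add(8, -3), -522) = Mul(5, -522) = -2610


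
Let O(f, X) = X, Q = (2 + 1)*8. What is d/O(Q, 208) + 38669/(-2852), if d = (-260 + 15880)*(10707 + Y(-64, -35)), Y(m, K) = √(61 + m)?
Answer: 14905311329/18538 + 3905*I*√3/52 ≈ 8.0404e+5 + 130.07*I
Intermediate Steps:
Q = 24 (Q = 3*8 = 24)
d = 167243340 + 15620*I*√3 (d = (-260 + 15880)*(10707 + √(61 - 64)) = 15620*(10707 + √(-3)) = 15620*(10707 + I*√3) = 167243340 + 15620*I*√3 ≈ 1.6724e+8 + 27055.0*I)
d/O(Q, 208) + 38669/(-2852) = (167243340 + 15620*I*√3)/208 + 38669/(-2852) = (167243340 + 15620*I*√3)*(1/208) + 38669*(-1/2852) = (41810835/52 + 3905*I*√3/52) - 38669/2852 = 14905311329/18538 + 3905*I*√3/52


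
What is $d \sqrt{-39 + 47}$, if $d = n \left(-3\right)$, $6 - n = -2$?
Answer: $- 48 \sqrt{2} \approx -67.882$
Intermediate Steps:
$n = 8$ ($n = 6 - -2 = 6 + 2 = 8$)
$d = -24$ ($d = 8 \left(-3\right) = -24$)
$d \sqrt{-39 + 47} = - 24 \sqrt{-39 + 47} = - 24 \sqrt{8} = - 24 \cdot 2 \sqrt{2} = - 48 \sqrt{2}$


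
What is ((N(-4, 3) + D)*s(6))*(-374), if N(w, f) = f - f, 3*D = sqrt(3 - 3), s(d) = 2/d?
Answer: 0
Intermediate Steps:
D = 0 (D = sqrt(3 - 3)/3 = sqrt(0)/3 = (1/3)*0 = 0)
N(w, f) = 0
((N(-4, 3) + D)*s(6))*(-374) = ((0 + 0)*(2/6))*(-374) = (0*(2*(1/6)))*(-374) = (0*(1/3))*(-374) = 0*(-374) = 0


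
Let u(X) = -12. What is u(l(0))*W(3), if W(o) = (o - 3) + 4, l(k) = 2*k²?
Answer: -48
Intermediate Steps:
W(o) = 1 + o (W(o) = (-3 + o) + 4 = 1 + o)
u(l(0))*W(3) = -12*(1 + 3) = -12*4 = -48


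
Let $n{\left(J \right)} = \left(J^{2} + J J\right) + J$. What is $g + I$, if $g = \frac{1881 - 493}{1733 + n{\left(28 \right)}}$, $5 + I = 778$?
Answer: $\frac{2574705}{3329} \approx 773.42$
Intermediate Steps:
$I = 773$ ($I = -5 + 778 = 773$)
$n{\left(J \right)} = J + 2 J^{2}$ ($n{\left(J \right)} = \left(J^{2} + J^{2}\right) + J = 2 J^{2} + J = J + 2 J^{2}$)
$g = \frac{1388}{3329}$ ($g = \frac{1881 - 493}{1733 + 28 \left(1 + 2 \cdot 28\right)} = \frac{1388}{1733 + 28 \left(1 + 56\right)} = \frac{1388}{1733 + 28 \cdot 57} = \frac{1388}{1733 + 1596} = \frac{1388}{3329} \approx 0.41694$)
$g + I = \frac{1388}{3329} + 773 = \frac{2574705}{3329}$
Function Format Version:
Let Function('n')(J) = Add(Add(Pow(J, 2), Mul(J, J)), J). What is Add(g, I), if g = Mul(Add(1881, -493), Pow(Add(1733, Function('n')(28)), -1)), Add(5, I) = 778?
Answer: Rational(2574705, 3329) ≈ 773.42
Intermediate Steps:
I = 773 (I = Add(-5, 778) = 773)
Function('n')(J) = Add(J, Mul(2, Pow(J, 2))) (Function('n')(J) = Add(Add(Pow(J, 2), Pow(J, 2)), J) = Add(Mul(2, Pow(J, 2)), J) = Add(J, Mul(2, Pow(J, 2))))
g = Rational(1388, 3329) (g = Mul(Add(1881, -493), Pow(Add(1733, Mul(28, Add(1, Mul(2, 28)))), -1)) = Mul(1388, Pow(Add(1733, Mul(28, Add(1, 56))), -1)) = Mul(1388, Pow(Add(1733, Mul(28, 57)), -1)) = Mul(1388, Pow(Add(1733, 1596), -1)) = Mul(1388, Pow(3329, -1)) = Mul(1388, Rational(1, 3329)) = Rational(1388, 3329) ≈ 0.41694)
Add(g, I) = Add(Rational(1388, 3329), 773) = Rational(2574705, 3329)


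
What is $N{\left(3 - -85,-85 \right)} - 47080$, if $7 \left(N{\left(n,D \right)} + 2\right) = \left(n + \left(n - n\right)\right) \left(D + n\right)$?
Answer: $- \frac{329310}{7} \approx -47044.0$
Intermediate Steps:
$N{\left(n,D \right)} = -2 + \frac{n \left(D + n\right)}{7}$ ($N{\left(n,D \right)} = -2 + \frac{\left(n + \left(n - n\right)\right) \left(D + n\right)}{7} = -2 + \frac{\left(n + 0\right) \left(D + n\right)}{7} = -2 + \frac{n \left(D + n\right)}{7}$)
$N{\left(3 - -85,-85 \right)} - 47080 = \left(-2 + \frac{\left(3 - -85\right)^{2}}{7} + \frac{1}{7} \left(-85\right) \left(3 - -85\right)\right) - 47080 = \left(-2 + \frac{\left(3 + 85\right)^{2}}{7} + \frac{1}{7} \left(-85\right) \left(3 + 85\right)\right) - 47080 = \left(-2 + \frac{88^{2}}{7} + \frac{1}{7} \left(-85\right) 88\right) - 47080 = \left(-2 + \frac{1}{7} \cdot 7744 - \frac{7480}{7}\right) - 47080 = \left(-2 + \frac{7744}{7} - \frac{7480}{7}\right) - 47080 = \frac{250}{7} - 47080 = - \frac{329310}{7}$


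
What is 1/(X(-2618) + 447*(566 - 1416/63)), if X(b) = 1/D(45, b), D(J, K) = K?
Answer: 2618/636056563 ≈ 4.1160e-6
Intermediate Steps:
X(b) = 1/b
1/(X(-2618) + 447*(566 - 1416/63)) = 1/(1/(-2618) + 447*(566 - 1416/63)) = 1/(-1/2618 + 447*(566 - 1416*1/63)) = 1/(-1/2618 + 447*(566 - 472/21)) = 1/(-1/2618 + 447*(11414/21)) = 1/(-1/2618 + 1700686/7) = 1/(636056563/2618) = 2618/636056563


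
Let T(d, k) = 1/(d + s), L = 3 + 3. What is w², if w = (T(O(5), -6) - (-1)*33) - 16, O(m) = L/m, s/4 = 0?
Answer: 11449/36 ≈ 318.03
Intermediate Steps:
s = 0 (s = 4*0 = 0)
L = 6
O(m) = 6/m
T(d, k) = 1/d (T(d, k) = 1/(d + 0) = 1/d)
w = 107/6 (w = (1/(6/5) - (-1)*33) - 16 = (1/(6*(⅕)) - 1*(-33)) - 16 = (1/(6/5) + 33) - 16 = (⅚ + 33) - 16 = 203/6 - 16 = 107/6 ≈ 17.833)
w² = (107/6)² = 11449/36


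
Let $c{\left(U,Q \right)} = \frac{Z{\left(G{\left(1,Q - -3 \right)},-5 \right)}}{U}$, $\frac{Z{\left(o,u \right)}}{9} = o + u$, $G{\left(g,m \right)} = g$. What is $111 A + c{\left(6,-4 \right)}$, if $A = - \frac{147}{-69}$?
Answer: $\frac{5301}{23} \approx 230.48$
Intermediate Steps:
$A = \frac{49}{23}$ ($A = \left(-147\right) \left(- \frac{1}{69}\right) = \frac{49}{23} \approx 2.1304$)
$Z{\left(o,u \right)} = 9 o + 9 u$ ($Z{\left(o,u \right)} = 9 \left(o + u\right) = 9 o + 9 u$)
$c{\left(U,Q \right)} = - \frac{36}{U}$ ($c{\left(U,Q \right)} = \frac{9 \cdot 1 + 9 \left(-5\right)}{U} = \frac{9 - 45}{U} = - \frac{36}{U}$)
$111 A + c{\left(6,-4 \right)} = 111 \cdot \frac{49}{23} - \frac{36}{6} = \frac{5439}{23} - 6 = \frac{5301}{23}$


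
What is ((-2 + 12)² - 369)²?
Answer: 72361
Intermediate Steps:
((-2 + 12)² - 369)² = (10² - 369)² = (100 - 369)² = (-269)² = 72361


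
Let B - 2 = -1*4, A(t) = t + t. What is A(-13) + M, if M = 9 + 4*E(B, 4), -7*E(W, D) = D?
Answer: -135/7 ≈ -19.286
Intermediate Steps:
A(t) = 2*t
B = -2 (B = 2 - 1*4 = 2 - 4 = -2)
E(W, D) = -D/7
M = 47/7 (M = 9 + 4*(-⅐*4) = 9 + 4*(-4/7) = 9 - 16/7 = 47/7 ≈ 6.7143)
A(-13) + M = 2*(-13) + 47/7 = -26 + 47/7 = -135/7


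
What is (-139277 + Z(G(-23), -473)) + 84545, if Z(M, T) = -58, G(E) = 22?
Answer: -54790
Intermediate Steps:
(-139277 + Z(G(-23), -473)) + 84545 = (-139277 - 58) + 84545 = -139335 + 84545 = -54790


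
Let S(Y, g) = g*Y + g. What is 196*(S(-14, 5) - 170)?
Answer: -46060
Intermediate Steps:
S(Y, g) = g + Y*g (S(Y, g) = Y*g + g = g + Y*g)
196*(S(-14, 5) - 170) = 196*(5*(1 - 14) - 170) = 196*(5*(-13) - 170) = 196*(-65 - 170) = 196*(-235) = -46060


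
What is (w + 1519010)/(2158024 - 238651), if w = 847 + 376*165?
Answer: 527299/639791 ≈ 0.82417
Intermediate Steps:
w = 62887 (w = 847 + 62040 = 62887)
(w + 1519010)/(2158024 - 238651) = (62887 + 1519010)/(2158024 - 238651) = 1581897/1919373 = 1581897*(1/1919373) = 527299/639791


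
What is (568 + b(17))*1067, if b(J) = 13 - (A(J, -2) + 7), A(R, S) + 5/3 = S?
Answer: 1849111/3 ≈ 6.1637e+5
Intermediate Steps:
A(R, S) = -5/3 + S
b(J) = 29/3 (b(J) = 13 - ((-5/3 - 2) + 7) = 13 - (-11/3 + 7) = 13 - 1*10/3 = 13 - 10/3 = 29/3)
(568 + b(17))*1067 = (568 + 29/3)*1067 = (1733/3)*1067 = 1849111/3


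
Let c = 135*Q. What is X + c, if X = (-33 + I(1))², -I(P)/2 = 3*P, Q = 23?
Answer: 4626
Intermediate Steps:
I(P) = -6*P
c = 3105 (c = 135*23 = 3105)
X = 1521 (X = (-33 - 6*1)² = (-33 - 6)² = (-39)² = 1521)
X + c = 1521 + 3105 = 4626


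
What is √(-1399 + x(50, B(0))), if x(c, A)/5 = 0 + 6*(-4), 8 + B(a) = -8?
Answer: 7*I*√31 ≈ 38.974*I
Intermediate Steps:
B(a) = -16 (B(a) = -8 - 8 = -16)
x(c, A) = -120 (x(c, A) = 5*(0 + 6*(-4)) = 5*(0 - 24) = 5*(-24) = -120)
√(-1399 + x(50, B(0))) = √(-1399 - 120) = √(-1519) = 7*I*√31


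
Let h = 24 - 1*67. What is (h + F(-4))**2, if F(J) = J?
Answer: 2209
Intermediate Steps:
h = -43 (h = 24 - 67 = -43)
(h + F(-4))**2 = (-43 - 4)**2 = (-47)**2 = 2209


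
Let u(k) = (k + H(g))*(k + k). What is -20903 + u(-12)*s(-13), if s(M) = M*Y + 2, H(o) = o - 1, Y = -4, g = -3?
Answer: -167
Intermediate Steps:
H(o) = -1 + o
s(M) = 2 - 4*M (s(M) = M*(-4) + 2 = -4*M + 2 = 2 - 4*M)
u(k) = 2*k*(-4 + k) (u(k) = (k + (-1 - 3))*(k + k) = (k - 4)*(2*k) = (-4 + k)*(2*k) = 2*k*(-4 + k))
-20903 + u(-12)*s(-13) = -20903 + (2*(-12)*(-4 - 12))*(2 - 4*(-13)) = -20903 + (2*(-12)*(-16))*(2 + 52) = -20903 + 384*54 = -20903 + 20736 = -167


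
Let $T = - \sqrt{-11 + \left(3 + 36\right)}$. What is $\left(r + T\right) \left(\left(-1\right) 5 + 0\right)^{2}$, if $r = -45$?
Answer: $-1125 - 50 \sqrt{7} \approx -1257.3$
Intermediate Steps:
$T = - 2 \sqrt{7}$ ($T = - \sqrt{-11 + 39} = - \sqrt{28} = - 2 \sqrt{7} \approx -5.2915$)
$\left(r + T\right) \left(\left(-1\right) 5 + 0\right)^{2} = \left(-45 - 2 \sqrt{7}\right) \left(\left(-1\right) 5 + 0\right)^{2} = \left(-45 - 2 \sqrt{7}\right) \left(-5 + 0\right)^{2} = \left(-45 - 2 \sqrt{7}\right) \left(-5\right)^{2} = \left(-45 - 2 \sqrt{7}\right) 25 = -1125 - 50 \sqrt{7}$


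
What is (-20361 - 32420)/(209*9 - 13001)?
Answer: 52781/11120 ≈ 4.7465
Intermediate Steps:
(-20361 - 32420)/(209*9 - 13001) = -52781/(1881 - 13001) = -52781/(-11120) = -52781*(-1/11120) = 52781/11120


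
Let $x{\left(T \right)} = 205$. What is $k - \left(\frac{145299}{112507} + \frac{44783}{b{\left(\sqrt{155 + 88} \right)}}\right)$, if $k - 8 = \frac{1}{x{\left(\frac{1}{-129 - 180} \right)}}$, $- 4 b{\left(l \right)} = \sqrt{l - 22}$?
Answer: $\frac{154837692}{23063935} - \frac{179132 i}{\sqrt{22 - 9 \sqrt{3}}} \approx 6.7134 - 70744.0 i$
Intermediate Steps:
$b{\left(l \right)} = - \frac{\sqrt{-22 + l}}{4}$ ($b{\left(l \right)} = - \frac{\sqrt{l - 22}}{4} = - \frac{\sqrt{-22 + l}}{4}$)
$k = \frac{1641}{205}$ ($k = 8 + \frac{1}{205} = \frac{1641}{205} \approx 8.0049$)
$k - \left(\frac{145299}{112507} + \frac{44783}{b{\left(\sqrt{155 + 88} \right)}}\right) = \frac{1641}{205} - \left(\frac{145299}{112507} + 44783 \left(- \frac{4}{\sqrt{-22 + \sqrt{155 + 88}}}\right)\right) = \frac{1641}{205} - \left(\frac{145299}{112507} + \frac{44783}{\left(- \frac{1}{4}\right) \sqrt{-22 + \sqrt{243}}}\right) = \frac{1641}{205} - \left(\frac{145299}{112507} + \frac{44783}{\left(- \frac{1}{4}\right) \sqrt{-22 + 9 \sqrt{3}}}\right) = \frac{1641}{205} - \left(\frac{145299}{112507} + 44783 \left(- \frac{4}{\sqrt{-22 + 9 \sqrt{3}}}\right)\right) = \frac{1641}{205} - \left(\frac{145299}{112507} - \frac{179132}{\sqrt{-22 + 9 \sqrt{3}}}\right) = \frac{154837692}{23063935} + \frac{179132}{\sqrt{-22 + 9 \sqrt{3}}}$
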